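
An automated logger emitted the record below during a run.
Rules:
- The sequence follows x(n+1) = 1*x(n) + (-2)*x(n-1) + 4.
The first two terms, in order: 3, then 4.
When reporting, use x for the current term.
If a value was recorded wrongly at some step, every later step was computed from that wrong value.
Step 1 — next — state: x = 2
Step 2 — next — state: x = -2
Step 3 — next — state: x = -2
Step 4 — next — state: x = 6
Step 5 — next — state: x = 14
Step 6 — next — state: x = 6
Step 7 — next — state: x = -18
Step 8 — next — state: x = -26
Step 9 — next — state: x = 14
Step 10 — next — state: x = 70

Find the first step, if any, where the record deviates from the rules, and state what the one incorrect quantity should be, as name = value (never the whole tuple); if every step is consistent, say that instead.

no error

Step 1: x = 1*(4) + (-2)*(3) + (4) = 2 — confirmed correct.
Step 2: x = 1*(2) + (-2)*(4) + (4) = -2 — verified.
Step 3: x = 1*(-2) + (-2)*(2) + (4) = -2 — no discrepancy.
Step 4: x = 1*(-2) + (-2)*(-2) + (4) = 6 — agrees with the record.
Step 5: x = 1*(6) + (-2)*(-2) + (4) = 14 — verified.
Step 6: x = 1*(14) + (-2)*(6) + (4) = 6 — matches.
Step 7: x = 1*(6) + (-2)*(14) + (4) = -18 — no discrepancy.
Step 8: x = 1*(-18) + (-2)*(6) + (4) = -26 — in agreement.
Step 9: x = 1*(-26) + (-2)*(-18) + (4) = 14 — in agreement.
Step 10: x = 1*(14) + (-2)*(-26) + (4) = 70 — agrees with the record.
No step deviates from the rules.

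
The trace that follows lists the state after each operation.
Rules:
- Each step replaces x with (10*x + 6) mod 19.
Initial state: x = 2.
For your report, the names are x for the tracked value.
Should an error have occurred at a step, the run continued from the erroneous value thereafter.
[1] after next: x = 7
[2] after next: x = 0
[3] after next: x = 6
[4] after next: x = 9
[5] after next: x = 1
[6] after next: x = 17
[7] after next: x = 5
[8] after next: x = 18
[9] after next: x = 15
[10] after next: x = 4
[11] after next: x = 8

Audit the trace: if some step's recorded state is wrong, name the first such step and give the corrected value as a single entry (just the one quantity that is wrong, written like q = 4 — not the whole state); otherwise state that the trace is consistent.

step 6, x = 16

step 1: x = (10*2 + 6) mod 19 = 7 -> exactly as logged
step 2: x = (10*7 + 6) mod 19 = 0 -> same as recorded
step 3: x = (10*0 + 6) mod 19 = 6 -> same as recorded
step 4: x = (10*6 + 6) mod 19 = 9 -> in agreement
step 5: x = (10*9 + 6) mod 19 = 1 -> same as recorded
step 6: x = (10*1 + 6) mod 19 = 16 -> not what was recorded
Step 6 is the first one off; corrected, x = 16.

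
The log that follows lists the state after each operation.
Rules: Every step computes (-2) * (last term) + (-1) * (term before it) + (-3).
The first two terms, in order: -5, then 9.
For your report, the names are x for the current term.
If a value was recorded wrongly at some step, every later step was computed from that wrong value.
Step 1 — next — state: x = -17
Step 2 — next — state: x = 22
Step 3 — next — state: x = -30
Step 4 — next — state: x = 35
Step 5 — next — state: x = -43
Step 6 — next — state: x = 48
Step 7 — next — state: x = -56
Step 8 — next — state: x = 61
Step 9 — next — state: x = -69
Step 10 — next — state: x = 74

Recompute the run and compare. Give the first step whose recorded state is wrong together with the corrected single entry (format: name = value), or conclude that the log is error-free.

Recomputing the run from the initial state:
step 1: x = -16
step 2: x = 20
step 3: x = -27
step 4: x = 31
step 5: x = -38
step 6: x = 42
step 7: x = -49
step 8: x = 53
step 9: x = -60
step 10: x = 64
The first disagreement with the log is at step 1, where the value should be x = -16.

step 1, x = -16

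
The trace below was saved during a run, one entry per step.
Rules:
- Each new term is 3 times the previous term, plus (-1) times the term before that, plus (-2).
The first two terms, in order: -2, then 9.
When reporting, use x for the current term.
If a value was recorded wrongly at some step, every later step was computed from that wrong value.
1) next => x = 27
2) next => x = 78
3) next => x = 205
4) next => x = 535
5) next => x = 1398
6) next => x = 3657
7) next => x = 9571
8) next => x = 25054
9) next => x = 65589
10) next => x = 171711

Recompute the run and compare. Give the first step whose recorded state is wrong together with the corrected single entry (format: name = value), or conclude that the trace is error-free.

step 2, x = 70

Recomputing the run from the initial state:
step 1: x = 27
step 2: x = 70
step 3: x = 181
step 4: x = 471
step 5: x = 1230
step 6: x = 3217
step 7: x = 8419
step 8: x = 22038
step 9: x = 57693
step 10: x = 151039
The first disagreement with the trace is at step 2, where the value should be x = 70.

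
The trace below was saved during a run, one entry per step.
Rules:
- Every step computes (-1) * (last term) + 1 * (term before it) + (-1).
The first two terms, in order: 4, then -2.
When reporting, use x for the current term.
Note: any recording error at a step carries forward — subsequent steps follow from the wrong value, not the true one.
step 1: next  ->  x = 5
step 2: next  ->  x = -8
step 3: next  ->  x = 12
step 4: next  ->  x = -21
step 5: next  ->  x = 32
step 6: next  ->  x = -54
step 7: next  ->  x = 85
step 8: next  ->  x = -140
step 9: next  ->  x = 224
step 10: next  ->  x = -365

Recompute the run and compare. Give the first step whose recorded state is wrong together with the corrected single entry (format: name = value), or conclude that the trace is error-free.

no error

Recomputing the run from the initial state:
step 1: x = 5
step 2: x = -8
step 3: x = 12
step 4: x = -21
step 5: x = 32
step 6: x = -54
step 7: x = 85
step 8: x = -140
step 9: x = 224
step 10: x = -365
This matches the trace at every step.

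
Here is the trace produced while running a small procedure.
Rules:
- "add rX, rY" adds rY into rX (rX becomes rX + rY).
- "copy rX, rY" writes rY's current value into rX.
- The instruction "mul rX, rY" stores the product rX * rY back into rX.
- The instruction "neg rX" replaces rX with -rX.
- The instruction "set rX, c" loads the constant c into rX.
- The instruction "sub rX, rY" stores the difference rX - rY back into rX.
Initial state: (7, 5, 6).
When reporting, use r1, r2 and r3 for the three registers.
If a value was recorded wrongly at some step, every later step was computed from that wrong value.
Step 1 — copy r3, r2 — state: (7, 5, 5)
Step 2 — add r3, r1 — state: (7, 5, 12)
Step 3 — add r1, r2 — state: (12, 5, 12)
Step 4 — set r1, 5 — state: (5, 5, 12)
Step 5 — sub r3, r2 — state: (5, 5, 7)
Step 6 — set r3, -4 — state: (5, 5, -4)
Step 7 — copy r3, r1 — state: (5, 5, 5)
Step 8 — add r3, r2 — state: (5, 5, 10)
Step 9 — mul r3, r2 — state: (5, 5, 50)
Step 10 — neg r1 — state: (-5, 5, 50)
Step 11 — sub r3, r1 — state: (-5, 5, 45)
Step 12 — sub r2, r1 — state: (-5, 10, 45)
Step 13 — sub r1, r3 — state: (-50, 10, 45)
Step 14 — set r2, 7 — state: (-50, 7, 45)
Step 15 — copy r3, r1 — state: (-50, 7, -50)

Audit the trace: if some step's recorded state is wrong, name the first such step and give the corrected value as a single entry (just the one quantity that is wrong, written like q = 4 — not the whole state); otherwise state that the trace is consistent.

Recomputing the run from the initial state:
step 1: r1 = 7, r2 = 5, r3 = 5
step 2: r1 = 7, r2 = 5, r3 = 12
step 3: r1 = 12, r2 = 5, r3 = 12
step 4: r1 = 5, r2 = 5, r3 = 12
step 5: r1 = 5, r2 = 5, r3 = 7
step 6: r1 = 5, r2 = 5, r3 = -4
step 7: r1 = 5, r2 = 5, r3 = 5
step 8: r1 = 5, r2 = 5, r3 = 10
step 9: r1 = 5, r2 = 5, r3 = 50
step 10: r1 = -5, r2 = 5, r3 = 50
step 11: r1 = -5, r2 = 5, r3 = 55
step 12: r1 = -5, r2 = 10, r3 = 55
step 13: r1 = -60, r2 = 10, r3 = 55
step 14: r1 = -60, r2 = 7, r3 = 55
step 15: r1 = -60, r2 = 7, r3 = -60
The first disagreement with the trace is at step 11, where the value should be r3 = 55.

step 11, r3 = 55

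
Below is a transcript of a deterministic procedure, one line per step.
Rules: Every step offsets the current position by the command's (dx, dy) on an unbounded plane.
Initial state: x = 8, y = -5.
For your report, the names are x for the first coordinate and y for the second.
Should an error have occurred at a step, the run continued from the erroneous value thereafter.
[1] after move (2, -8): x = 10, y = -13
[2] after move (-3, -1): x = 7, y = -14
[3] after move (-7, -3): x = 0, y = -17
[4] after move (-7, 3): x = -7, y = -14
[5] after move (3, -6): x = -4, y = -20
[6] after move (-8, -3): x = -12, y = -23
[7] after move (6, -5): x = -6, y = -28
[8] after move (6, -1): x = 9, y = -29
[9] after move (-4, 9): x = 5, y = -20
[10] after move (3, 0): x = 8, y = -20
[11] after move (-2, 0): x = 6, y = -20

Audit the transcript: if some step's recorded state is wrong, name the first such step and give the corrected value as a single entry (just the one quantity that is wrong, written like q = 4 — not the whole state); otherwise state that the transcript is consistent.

step 8, x = 0

Recomputing the run from the initial state:
step 1: x = 10, y = -13
step 2: x = 7, y = -14
step 3: x = 0, y = -17
step 4: x = -7, y = -14
step 5: x = -4, y = -20
step 6: x = -12, y = -23
step 7: x = -6, y = -28
step 8: x = 0, y = -29
step 9: x = -4, y = -20
step 10: x = -1, y = -20
step 11: x = -3, y = -20
The first disagreement with the transcript is at step 8, where the value should be x = 0.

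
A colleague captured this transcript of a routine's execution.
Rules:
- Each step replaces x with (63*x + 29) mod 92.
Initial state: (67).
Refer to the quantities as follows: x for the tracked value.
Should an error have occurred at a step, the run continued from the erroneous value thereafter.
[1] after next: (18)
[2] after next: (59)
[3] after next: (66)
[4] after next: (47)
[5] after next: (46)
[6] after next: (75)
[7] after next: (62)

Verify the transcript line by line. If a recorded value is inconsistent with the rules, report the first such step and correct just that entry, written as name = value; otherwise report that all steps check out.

Recomputing the run from the initial state:
step 1: x = 18
step 2: x = 59
step 3: x = 66
step 4: x = 47
step 5: x = 46
step 6: x = 75
step 7: x = 62
This matches the transcript at every step.

no error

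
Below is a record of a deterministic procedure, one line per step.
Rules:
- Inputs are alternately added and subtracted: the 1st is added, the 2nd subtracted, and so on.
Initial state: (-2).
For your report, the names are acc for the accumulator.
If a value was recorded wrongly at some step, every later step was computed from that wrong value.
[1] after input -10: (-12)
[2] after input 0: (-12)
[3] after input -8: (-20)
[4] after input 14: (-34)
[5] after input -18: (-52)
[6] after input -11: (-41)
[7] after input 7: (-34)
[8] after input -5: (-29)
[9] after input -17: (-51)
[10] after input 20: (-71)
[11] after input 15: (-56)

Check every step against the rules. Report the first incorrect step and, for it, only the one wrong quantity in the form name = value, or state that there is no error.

step 9, acc = -46

Recomputing the run from the initial state:
step 1: acc = -12
step 2: acc = -12
step 3: acc = -20
step 4: acc = -34
step 5: acc = -52
step 6: acc = -41
step 7: acc = -34
step 8: acc = -29
step 9: acc = -46
step 10: acc = -66
step 11: acc = -51
The first disagreement with the record is at step 9, where the value should be acc = -46.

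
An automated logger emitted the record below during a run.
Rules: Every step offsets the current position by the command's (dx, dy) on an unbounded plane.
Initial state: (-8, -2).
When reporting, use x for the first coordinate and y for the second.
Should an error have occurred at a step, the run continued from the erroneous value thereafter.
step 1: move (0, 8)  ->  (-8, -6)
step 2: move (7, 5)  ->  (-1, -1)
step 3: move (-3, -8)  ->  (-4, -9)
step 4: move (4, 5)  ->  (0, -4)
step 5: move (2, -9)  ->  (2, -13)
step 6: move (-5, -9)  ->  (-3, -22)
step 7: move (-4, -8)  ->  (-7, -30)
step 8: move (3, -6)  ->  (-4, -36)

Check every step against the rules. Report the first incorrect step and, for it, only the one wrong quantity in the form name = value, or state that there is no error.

step 1, y = 6

Recomputing the run from the initial state:
step 1: x = -8, y = 6
step 2: x = -1, y = 11
step 3: x = -4, y = 3
step 4: x = 0, y = 8
step 5: x = 2, y = -1
step 6: x = -3, y = -10
step 7: x = -7, y = -18
step 8: x = -4, y = -24
The first disagreement with the record is at step 1, where the value should be y = 6.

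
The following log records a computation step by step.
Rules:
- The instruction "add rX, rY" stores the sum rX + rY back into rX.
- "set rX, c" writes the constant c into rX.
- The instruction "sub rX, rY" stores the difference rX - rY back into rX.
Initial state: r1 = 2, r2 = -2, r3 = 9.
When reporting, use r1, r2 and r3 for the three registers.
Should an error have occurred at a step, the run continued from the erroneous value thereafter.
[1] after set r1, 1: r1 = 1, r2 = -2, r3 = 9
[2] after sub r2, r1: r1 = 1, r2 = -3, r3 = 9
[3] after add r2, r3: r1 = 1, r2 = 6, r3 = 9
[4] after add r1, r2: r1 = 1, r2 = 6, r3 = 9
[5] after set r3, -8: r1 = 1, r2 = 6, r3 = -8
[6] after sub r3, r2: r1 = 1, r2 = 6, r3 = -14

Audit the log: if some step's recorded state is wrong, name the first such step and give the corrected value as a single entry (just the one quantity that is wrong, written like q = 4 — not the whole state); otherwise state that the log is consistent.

step 4, r1 = 7

1. r1 = 1 (no discrepancy)
2. r2 = -2 - 1 = -3 (matches)
3. r2 = -3 + 9 = 6 (matches)
4. r1 = 1 + 6 = 7 (a discrepancy with the log)
First deviation found at step 4; the corrected entry is r1 = 7.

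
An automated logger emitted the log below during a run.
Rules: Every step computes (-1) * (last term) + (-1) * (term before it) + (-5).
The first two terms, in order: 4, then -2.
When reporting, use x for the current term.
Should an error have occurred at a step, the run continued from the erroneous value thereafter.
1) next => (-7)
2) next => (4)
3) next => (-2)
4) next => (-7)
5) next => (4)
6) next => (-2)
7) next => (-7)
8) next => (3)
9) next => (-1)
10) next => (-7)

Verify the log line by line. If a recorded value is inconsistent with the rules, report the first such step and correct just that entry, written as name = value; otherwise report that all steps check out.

step 8, x = 4

step 1: x = -1*(-2) + (-1)*(4) + (-5) = -7 -> agrees with the log
step 2: x = -1*(-7) + (-1)*(-2) + (-5) = 4 -> agrees with the log
step 3: x = -1*(4) + (-1)*(-7) + (-5) = -2 -> confirmed correct
step 4: x = -1*(-2) + (-1)*(4) + (-5) = -7 -> agrees with the log
step 5: x = -1*(-7) + (-1)*(-2) + (-5) = 4 -> exactly as logged
step 6: x = -1*(4) + (-1)*(-7) + (-5) = -2 -> same as recorded
step 7: x = -1*(-2) + (-1)*(4) + (-5) = -7 -> in agreement
step 8: x = -1*(-7) + (-1)*(-2) + (-5) = 4 -> first mismatch against the log
First deviation found at step 8; the corrected entry is x = 4.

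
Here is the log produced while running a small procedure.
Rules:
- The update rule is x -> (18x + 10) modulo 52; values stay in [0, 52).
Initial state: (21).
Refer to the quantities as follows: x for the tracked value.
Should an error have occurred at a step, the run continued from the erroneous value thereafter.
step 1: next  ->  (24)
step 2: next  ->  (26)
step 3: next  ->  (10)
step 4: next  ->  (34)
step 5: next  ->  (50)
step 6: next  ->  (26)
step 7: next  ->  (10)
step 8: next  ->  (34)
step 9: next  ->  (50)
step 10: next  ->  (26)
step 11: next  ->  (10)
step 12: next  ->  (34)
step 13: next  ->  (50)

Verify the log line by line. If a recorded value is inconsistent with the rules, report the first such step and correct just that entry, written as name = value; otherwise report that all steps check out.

Step 1: x = (18*21 + 10) mod 52 = 24 — agrees with the log.
Step 2: x = (18*24 + 10) mod 52 = 26 — no discrepancy.
Step 3: x = (18*26 + 10) mod 52 = 10 — confirmed correct.
Step 4: x = (18*10 + 10) mod 52 = 34 — matches.
Step 5: x = (18*34 + 10) mod 52 = 50 — no discrepancy.
Step 6: x = (18*50 + 10) mod 52 = 26 — confirmed correct.
Step 7: x = (18*26 + 10) mod 52 = 10 — agrees with the log.
Step 8: x = (18*10 + 10) mod 52 = 34 — same as recorded.
Step 9: x = (18*34 + 10) mod 52 = 50 — consistent with the log.
Step 10: x = (18*50 + 10) mod 52 = 26 — checks out.
Step 11: x = (18*26 + 10) mod 52 = 10 — no discrepancy.
Step 12: x = (18*10 + 10) mod 52 = 34 — matches.
Step 13: x = (18*34 + 10) mod 52 = 50 — checks out.
Every step is consistent.

no error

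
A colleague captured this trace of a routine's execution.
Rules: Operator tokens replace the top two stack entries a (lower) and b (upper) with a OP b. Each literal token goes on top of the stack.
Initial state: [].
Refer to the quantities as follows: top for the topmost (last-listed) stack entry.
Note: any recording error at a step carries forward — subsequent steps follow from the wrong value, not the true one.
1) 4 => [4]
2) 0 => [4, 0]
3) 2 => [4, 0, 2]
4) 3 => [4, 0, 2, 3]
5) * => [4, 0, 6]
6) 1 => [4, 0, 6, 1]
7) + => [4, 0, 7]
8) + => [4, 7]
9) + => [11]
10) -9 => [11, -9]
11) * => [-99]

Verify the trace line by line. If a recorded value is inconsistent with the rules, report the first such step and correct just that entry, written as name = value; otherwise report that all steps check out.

no error

Recomputing the run from the initial state:
step 1: [4]
step 2: [4, 0]
step 3: [4, 0, 2]
step 4: [4, 0, 2, 3]
step 5: [4, 0, 6]
step 6: [4, 0, 6, 1]
step 7: [4, 0, 7]
step 8: [4, 7]
step 9: [11]
step 10: [11, -9]
step 11: [-99]
This matches the trace at every step.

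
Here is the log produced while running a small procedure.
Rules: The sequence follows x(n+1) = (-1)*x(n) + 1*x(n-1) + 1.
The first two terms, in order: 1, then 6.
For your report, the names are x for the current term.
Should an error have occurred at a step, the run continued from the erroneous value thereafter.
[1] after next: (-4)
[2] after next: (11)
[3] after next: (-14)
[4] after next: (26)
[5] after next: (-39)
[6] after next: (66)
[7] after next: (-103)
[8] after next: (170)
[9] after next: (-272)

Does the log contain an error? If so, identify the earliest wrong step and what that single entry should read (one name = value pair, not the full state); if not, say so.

1. x = -1*(6) + (1)*(1) + (1) = -4 (verified)
2. x = -1*(-4) + (1)*(6) + (1) = 11 (matches)
3. x = -1*(11) + (1)*(-4) + (1) = -14 (no discrepancy)
4. x = -1*(-14) + (1)*(11) + (1) = 26 (confirmed correct)
5. x = -1*(26) + (1)*(-14) + (1) = -39 (matches)
6. x = -1*(-39) + (1)*(26) + (1) = 66 (in agreement)
7. x = -1*(66) + (1)*(-39) + (1) = -104 (the log disagrees here)
First deviation found at step 7; the corrected entry is x = -104.

step 7, x = -104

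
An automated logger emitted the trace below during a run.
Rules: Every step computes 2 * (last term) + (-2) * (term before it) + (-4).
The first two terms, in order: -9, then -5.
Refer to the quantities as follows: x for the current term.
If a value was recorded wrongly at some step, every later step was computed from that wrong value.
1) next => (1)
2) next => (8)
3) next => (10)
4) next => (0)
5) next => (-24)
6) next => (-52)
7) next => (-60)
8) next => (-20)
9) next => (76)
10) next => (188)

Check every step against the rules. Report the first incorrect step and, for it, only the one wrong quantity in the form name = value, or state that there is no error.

step 1, x = 4

step 1: x = 2*(-5) + (-2)*(-9) + (-4) = 4 -> the trace has a different value
First incorrect step: 1; the correct value is x = 4.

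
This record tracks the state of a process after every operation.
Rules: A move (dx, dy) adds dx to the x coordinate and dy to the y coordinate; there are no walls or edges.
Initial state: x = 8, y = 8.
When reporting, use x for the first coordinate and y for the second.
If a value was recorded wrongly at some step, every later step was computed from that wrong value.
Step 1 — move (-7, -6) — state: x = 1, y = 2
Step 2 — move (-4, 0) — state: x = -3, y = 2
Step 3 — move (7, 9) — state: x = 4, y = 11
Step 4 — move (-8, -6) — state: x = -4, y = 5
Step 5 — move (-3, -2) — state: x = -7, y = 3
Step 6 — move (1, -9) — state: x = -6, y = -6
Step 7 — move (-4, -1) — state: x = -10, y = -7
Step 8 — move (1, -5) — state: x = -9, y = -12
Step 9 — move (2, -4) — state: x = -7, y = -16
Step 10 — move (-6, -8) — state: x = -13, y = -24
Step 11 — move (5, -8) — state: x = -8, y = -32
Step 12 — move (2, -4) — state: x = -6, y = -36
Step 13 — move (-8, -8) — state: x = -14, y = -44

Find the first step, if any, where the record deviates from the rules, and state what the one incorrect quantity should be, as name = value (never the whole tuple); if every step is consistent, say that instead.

Recomputing the run from the initial state:
step 1: x = 1, y = 2
step 2: x = -3, y = 2
step 3: x = 4, y = 11
step 4: x = -4, y = 5
step 5: x = -7, y = 3
step 6: x = -6, y = -6
step 7: x = -10, y = -7
step 8: x = -9, y = -12
step 9: x = -7, y = -16
step 10: x = -13, y = -24
step 11: x = -8, y = -32
step 12: x = -6, y = -36
step 13: x = -14, y = -44
This matches the record at every step.

no error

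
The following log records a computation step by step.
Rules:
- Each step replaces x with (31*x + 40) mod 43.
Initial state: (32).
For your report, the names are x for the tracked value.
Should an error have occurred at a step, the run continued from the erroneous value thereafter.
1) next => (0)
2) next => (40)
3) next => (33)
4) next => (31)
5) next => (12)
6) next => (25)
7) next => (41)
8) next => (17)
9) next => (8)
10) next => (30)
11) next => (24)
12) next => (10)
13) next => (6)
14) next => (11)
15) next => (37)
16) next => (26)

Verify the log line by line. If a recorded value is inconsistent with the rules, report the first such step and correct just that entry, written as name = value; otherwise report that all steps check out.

Recomputing the run from the initial state:
step 1: x = 0
step 2: x = 40
step 3: x = 33
step 4: x = 31
step 5: x = 12
step 6: x = 25
step 7: x = 41
step 8: x = 21
step 9: x = 3
step 10: x = 4
step 11: x = 35
step 12: x = 7
step 13: x = 42
step 14: x = 9
step 15: x = 18
step 16: x = 39
The first disagreement with the log is at step 8, where the value should be x = 21.

step 8, x = 21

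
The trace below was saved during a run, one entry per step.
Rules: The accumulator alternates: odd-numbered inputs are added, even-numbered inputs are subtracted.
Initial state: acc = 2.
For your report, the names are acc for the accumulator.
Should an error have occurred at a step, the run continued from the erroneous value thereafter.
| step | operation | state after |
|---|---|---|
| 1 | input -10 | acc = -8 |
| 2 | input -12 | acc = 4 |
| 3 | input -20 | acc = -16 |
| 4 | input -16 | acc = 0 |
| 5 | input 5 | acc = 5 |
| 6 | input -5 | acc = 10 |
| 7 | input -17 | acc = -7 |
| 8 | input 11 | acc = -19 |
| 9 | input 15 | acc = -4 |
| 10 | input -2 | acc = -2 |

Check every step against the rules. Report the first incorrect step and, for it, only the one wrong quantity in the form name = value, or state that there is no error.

step 8, acc = -18

1. acc = 2 + -10 = -8 (matches)
2. acc = -8 - -12 = 4 (checks out)
3. acc = 4 + -20 = -16 (agrees with the trace)
4. acc = -16 - -16 = 0 (in agreement)
5. acc = 0 + 5 = 5 (in agreement)
6. acc = 5 - -5 = 10 (in agreement)
7. acc = 10 + -17 = -7 (no discrepancy)
8. acc = -7 - 11 = -18 (first mismatch against the trace)
That makes step 8 the first incorrect line — acc = -18 is what it should show.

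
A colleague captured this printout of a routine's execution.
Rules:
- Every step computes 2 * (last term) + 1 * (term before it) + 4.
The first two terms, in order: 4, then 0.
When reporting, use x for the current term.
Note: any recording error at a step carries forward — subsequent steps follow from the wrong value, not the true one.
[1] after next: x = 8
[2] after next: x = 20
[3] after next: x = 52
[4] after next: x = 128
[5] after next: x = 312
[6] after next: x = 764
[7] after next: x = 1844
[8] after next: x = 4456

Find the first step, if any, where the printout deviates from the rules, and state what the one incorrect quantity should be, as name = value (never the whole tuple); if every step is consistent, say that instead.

Step 1: x = 2*(0) + (1)*(4) + (4) = 8 — exactly as logged.
Step 2: x = 2*(8) + (1)*(0) + (4) = 20 — matches.
Step 3: x = 2*(20) + (1)*(8) + (4) = 52 — confirmed correct.
Step 4: x = 2*(52) + (1)*(20) + (4) = 128 — checks out.
Step 5: x = 2*(128) + (1)*(52) + (4) = 312 — matches.
Step 6: x = 2*(312) + (1)*(128) + (4) = 756 — this is not what the printout shows.
That makes step 6 the first incorrect line — x = 756 is what it should show.

step 6, x = 756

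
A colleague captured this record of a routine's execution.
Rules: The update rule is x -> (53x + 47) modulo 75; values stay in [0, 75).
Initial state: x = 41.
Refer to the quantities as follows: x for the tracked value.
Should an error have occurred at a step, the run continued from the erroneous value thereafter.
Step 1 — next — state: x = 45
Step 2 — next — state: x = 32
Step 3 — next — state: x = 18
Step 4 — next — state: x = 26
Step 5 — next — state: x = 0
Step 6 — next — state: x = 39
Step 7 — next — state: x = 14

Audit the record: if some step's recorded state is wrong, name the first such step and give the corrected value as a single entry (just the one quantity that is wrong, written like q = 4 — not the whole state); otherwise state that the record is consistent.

Step 1: x = (53*41 + 47) mod 75 = 45 — confirmed correct.
Step 2: x = (53*45 + 47) mod 75 = 32 — consistent with the record.
Step 3: x = (53*32 + 47) mod 75 = 18 — consistent with the record.
Step 4: x = (53*18 + 47) mod 75 = 26 — exactly as logged.
Step 5: x = (53*26 + 47) mod 75 = 0 — same as recorded.
Step 6: x = (53*0 + 47) mod 75 = 47 — the record disagrees here.
The earliest wrong entry is at step 6: it should read x = 47.

step 6, x = 47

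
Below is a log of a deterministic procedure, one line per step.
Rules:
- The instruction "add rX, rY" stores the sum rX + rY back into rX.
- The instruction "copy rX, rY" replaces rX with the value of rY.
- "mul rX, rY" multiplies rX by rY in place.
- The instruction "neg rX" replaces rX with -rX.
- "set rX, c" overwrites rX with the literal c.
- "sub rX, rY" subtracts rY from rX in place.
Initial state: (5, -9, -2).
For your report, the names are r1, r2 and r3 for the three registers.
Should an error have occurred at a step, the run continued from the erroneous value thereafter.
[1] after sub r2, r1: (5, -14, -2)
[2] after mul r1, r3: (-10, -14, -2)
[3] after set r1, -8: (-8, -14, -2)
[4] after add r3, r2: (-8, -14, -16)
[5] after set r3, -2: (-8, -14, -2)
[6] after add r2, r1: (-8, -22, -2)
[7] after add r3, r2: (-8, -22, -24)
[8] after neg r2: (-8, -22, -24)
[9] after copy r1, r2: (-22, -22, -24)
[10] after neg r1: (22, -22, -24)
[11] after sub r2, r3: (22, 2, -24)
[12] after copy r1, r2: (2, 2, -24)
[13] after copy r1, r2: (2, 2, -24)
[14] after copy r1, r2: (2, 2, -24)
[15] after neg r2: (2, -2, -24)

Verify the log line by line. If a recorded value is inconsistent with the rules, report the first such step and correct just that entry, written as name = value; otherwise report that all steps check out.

Step 1: r2 = -9 - 5 = -14 — verified.
Step 2: r1 = 5 * -2 = -10 — exactly as logged.
Step 3: r1 = -8 — verified.
Step 4: r3 = -2 + -14 = -16 — in agreement.
Step 5: r3 = -2 — verified.
Step 6: r2 = -14 + -8 = -22 — in agreement.
Step 7: r3 = -2 + -22 = -24 — matches.
Step 8: r2 = -(-22) = 22 — the entry is off here.
First deviation found at step 8; the corrected entry is r2 = 22.

step 8, r2 = 22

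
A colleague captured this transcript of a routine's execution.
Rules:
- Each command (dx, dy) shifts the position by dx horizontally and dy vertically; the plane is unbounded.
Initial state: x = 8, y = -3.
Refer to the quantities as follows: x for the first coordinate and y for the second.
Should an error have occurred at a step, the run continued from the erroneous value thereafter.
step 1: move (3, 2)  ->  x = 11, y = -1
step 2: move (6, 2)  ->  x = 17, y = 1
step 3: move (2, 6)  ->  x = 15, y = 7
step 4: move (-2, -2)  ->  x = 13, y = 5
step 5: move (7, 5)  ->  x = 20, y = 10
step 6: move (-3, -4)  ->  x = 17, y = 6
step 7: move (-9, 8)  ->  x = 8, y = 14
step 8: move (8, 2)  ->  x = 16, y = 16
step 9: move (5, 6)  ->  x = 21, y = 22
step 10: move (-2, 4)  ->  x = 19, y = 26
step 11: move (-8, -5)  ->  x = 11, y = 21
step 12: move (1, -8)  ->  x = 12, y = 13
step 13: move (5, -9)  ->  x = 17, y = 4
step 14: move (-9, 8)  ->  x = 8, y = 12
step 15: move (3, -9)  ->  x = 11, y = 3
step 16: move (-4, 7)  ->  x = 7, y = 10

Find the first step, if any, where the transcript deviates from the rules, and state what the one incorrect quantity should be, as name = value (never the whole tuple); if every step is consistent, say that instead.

Step 1: x = 8 + (3) = 11, y = -3 + (2) = -1 — exactly as logged.
Step 2: x = 11 + (6) = 17, y = -1 + (2) = 1 — confirmed correct.
Step 3: x = 17 + (2) = 19, y = 1 + (6) = 7 — this is not what the transcript shows.
First deviation found at step 3; the corrected entry is x = 19.

step 3, x = 19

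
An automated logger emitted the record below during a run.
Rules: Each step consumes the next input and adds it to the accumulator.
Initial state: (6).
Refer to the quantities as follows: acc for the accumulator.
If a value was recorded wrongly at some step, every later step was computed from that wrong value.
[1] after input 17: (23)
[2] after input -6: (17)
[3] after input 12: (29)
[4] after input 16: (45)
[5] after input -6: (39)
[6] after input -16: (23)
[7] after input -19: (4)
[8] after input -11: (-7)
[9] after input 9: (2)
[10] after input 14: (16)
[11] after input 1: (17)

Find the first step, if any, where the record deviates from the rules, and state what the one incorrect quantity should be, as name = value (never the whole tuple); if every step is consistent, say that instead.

step 1: acc = 6 + 17 = 23 -> exactly as logged
step 2: acc = 23 + -6 = 17 -> confirmed correct
step 3: acc = 17 + 12 = 29 -> consistent with the record
step 4: acc = 29 + 16 = 45 -> agrees with the record
step 5: acc = 45 + -6 = 39 -> matches
step 6: acc = 39 + -16 = 23 -> exactly as logged
step 7: acc = 23 + -19 = 4 -> same as recorded
step 8: acc = 4 + -11 = -7 -> confirmed correct
step 9: acc = -7 + 9 = 2 -> consistent with the record
step 10: acc = 2 + 14 = 16 -> consistent with the record
step 11: acc = 16 + 1 = 17 -> consistent with the record
Nothing is out of place; the run is error-free.

no error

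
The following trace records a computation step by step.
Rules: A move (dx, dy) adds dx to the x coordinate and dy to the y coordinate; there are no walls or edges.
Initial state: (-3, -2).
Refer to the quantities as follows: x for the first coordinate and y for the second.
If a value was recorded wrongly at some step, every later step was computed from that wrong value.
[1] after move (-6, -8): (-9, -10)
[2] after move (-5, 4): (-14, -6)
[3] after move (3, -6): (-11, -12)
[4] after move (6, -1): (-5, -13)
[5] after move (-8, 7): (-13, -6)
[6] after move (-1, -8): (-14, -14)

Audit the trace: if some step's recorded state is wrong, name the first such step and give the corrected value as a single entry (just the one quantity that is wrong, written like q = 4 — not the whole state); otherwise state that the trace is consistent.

no error

step 1: x = -3 + (-6) = -9, y = -2 + (-8) = -10 -> in agreement
step 2: x = -9 + (-5) = -14, y = -10 + (4) = -6 -> same as recorded
step 3: x = -14 + (3) = -11, y = -6 + (-6) = -12 -> exactly as logged
step 4: x = -11 + (6) = -5, y = -12 + (-1) = -13 -> exactly as logged
step 5: x = -5 + (-8) = -13, y = -13 + (7) = -6 -> in agreement
step 6: x = -13 + (-1) = -14, y = -6 + (-8) = -14 -> in agreement
Each recorded entry agrees with the recomputation.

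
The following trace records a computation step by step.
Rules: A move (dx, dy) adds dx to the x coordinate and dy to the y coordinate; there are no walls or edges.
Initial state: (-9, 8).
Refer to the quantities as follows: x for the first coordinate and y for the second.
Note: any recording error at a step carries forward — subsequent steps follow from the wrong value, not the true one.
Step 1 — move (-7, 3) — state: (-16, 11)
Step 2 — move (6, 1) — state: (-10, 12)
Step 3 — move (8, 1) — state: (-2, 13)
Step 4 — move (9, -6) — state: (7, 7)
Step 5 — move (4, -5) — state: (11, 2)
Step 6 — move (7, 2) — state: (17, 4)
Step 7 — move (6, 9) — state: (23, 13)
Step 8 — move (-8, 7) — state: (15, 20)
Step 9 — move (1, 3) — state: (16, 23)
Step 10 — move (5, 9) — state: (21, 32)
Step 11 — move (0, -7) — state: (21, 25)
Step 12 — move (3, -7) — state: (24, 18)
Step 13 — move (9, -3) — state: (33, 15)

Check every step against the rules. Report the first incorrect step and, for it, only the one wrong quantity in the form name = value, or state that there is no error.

1. x = -9 + (-7) = -16, y = 8 + (3) = 11 (exactly as logged)
2. x = -16 + (6) = -10, y = 11 + (1) = 12 (same as recorded)
3. x = -10 + (8) = -2, y = 12 + (1) = 13 (exactly as logged)
4. x = -2 + (9) = 7, y = 13 + (-6) = 7 (in agreement)
5. x = 7 + (4) = 11, y = 7 + (-5) = 2 (in agreement)
6. x = 11 + (7) = 18, y = 2 + (2) = 4 (the trace has a different value)
Conclusion: step 6 carries the first error; the entry should be x = 18.

step 6, x = 18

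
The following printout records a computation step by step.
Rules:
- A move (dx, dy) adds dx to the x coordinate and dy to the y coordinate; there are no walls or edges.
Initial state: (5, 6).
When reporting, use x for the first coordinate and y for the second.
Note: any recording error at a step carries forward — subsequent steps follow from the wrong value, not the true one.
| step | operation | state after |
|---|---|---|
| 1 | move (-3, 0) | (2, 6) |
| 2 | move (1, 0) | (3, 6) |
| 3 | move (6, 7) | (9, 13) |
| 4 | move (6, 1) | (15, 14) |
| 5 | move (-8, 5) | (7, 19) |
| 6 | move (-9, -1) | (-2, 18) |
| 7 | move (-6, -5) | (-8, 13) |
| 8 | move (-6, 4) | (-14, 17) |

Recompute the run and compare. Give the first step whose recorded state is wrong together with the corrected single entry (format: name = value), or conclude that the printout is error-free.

no error

Step 1: x = 5 + (-3) = 2, y = 6 + (0) = 6 — consistent with the printout.
Step 2: x = 2 + (1) = 3, y = 6 + (0) = 6 — checks out.
Step 3: x = 3 + (6) = 9, y = 6 + (7) = 13 — consistent with the printout.
Step 4: x = 9 + (6) = 15, y = 13 + (1) = 14 — consistent with the printout.
Step 5: x = 15 + (-8) = 7, y = 14 + (5) = 19 — no discrepancy.
Step 6: x = 7 + (-9) = -2, y = 19 + (-1) = 18 — in agreement.
Step 7: x = -2 + (-6) = -8, y = 18 + (-5) = 13 — same as recorded.
Step 8: x = -8 + (-6) = -14, y = 13 + (4) = 17 — verified.
Nothing is out of place; the run is error-free.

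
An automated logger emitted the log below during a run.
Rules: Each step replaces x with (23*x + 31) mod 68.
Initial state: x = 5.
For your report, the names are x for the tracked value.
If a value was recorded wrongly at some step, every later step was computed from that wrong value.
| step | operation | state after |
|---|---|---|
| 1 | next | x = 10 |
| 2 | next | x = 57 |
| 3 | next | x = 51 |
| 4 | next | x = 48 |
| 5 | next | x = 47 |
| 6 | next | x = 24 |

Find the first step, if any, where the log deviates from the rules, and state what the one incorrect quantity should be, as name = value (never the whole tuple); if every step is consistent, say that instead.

step 3, x = 50

Recomputing the run from the initial state:
step 1: x = 10
step 2: x = 57
step 3: x = 50
step 4: x = 25
step 5: x = 62
step 6: x = 29
The first disagreement with the log is at step 3, where the value should be x = 50.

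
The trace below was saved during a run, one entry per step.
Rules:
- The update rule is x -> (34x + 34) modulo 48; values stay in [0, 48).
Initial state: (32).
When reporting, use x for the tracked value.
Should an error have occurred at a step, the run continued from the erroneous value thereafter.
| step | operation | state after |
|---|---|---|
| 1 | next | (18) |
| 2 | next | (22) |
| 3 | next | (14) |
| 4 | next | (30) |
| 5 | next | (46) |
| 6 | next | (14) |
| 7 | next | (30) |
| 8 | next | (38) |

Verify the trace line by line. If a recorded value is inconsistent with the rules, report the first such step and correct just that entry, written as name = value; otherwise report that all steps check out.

step 8, x = 46

Recomputing the run from the initial state:
step 1: x = 18
step 2: x = 22
step 3: x = 14
step 4: x = 30
step 5: x = 46
step 6: x = 14
step 7: x = 30
step 8: x = 46
The first disagreement with the trace is at step 8, where the value should be x = 46.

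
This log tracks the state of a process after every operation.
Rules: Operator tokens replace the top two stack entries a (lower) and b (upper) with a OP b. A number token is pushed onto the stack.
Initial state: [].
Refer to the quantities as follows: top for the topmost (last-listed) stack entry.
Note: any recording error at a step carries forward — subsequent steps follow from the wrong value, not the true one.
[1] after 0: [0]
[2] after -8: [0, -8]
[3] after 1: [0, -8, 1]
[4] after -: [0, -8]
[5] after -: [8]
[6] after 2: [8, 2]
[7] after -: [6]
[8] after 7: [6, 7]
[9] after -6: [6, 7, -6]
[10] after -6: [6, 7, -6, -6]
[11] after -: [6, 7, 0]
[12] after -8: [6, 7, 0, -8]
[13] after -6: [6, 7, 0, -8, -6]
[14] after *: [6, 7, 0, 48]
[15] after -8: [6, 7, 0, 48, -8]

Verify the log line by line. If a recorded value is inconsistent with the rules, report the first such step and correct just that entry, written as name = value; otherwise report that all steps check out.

step 4, top = -9

Recomputing the run from the initial state:
step 1: [0]
step 2: [0, -8]
step 3: [0, -8, 1]
step 4: [0, -9]
step 5: [9]
step 6: [9, 2]
step 7: [7]
step 8: [7, 7]
step 9: [7, 7, -6]
step 10: [7, 7, -6, -6]
step 11: [7, 7, 0]
step 12: [7, 7, 0, -8]
step 13: [7, 7, 0, -8, -6]
step 14: [7, 7, 0, 48]
step 15: [7, 7, 0, 48, -8]
The first disagreement with the log is at step 4, where the value should be top = -9.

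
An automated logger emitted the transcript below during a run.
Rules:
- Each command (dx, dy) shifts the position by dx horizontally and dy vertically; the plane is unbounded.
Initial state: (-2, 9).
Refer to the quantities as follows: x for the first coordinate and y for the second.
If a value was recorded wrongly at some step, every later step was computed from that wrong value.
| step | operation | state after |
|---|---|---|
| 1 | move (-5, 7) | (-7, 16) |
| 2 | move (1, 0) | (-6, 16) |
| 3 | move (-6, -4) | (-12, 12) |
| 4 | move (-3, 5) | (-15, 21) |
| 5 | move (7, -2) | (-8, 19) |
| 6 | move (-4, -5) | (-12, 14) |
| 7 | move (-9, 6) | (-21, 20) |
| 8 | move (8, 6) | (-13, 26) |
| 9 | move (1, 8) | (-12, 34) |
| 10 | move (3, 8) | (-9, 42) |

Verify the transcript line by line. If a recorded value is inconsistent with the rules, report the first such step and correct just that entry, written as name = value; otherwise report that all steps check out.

Step 1: x = -2 + (-5) = -7, y = 9 + (7) = 16 — checks out.
Step 2: x = -7 + (1) = -6, y = 16 + (0) = 16 — checks out.
Step 3: x = -6 + (-6) = -12, y = 16 + (-4) = 12 — consistent with the transcript.
Step 4: x = -12 + (-3) = -15, y = 12 + (5) = 17 — a discrepancy with the transcript.
Conclusion: step 4 carries the first error; the entry should be y = 17.

step 4, y = 17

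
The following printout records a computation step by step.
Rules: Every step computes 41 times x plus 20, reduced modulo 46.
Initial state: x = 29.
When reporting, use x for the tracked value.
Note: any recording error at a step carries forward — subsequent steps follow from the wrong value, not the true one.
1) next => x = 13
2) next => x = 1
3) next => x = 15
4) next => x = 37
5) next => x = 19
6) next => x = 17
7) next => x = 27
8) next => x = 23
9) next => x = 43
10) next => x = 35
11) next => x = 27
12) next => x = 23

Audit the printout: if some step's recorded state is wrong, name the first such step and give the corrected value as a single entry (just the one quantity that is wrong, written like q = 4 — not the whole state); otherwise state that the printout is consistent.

step 11, x = 29

1. x = (41*29 + 20) mod 46 = 13 (exactly as logged)
2. x = (41*13 + 20) mod 46 = 1 (same as recorded)
3. x = (41*1 + 20) mod 46 = 15 (agrees with the printout)
4. x = (41*15 + 20) mod 46 = 37 (consistent with the printout)
5. x = (41*37 + 20) mod 46 = 19 (confirmed correct)
6. x = (41*19 + 20) mod 46 = 17 (checks out)
7. x = (41*17 + 20) mod 46 = 27 (exactly as logged)
8. x = (41*27 + 20) mod 46 = 23 (verified)
9. x = (41*23 + 20) mod 46 = 43 (no discrepancy)
10. x = (41*43 + 20) mod 46 = 35 (consistent with the printout)
11. x = (41*35 + 20) mod 46 = 29 (first mismatch against the printout)
First incorrect step: 11; the correct value is x = 29.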